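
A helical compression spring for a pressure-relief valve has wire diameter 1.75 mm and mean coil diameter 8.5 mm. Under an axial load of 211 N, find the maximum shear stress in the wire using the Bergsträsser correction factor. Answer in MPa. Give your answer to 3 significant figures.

Spring index C = D/d = 8.5/1.75 = 4.8571
K_B = (4C+2)/(4C−3) = 21.429/16.429 = 1.3043
τ₀ = 8FD/(πd³) = 8·211·8.5/(π·1.75³) = 14348/16.837 = 852.17 MPa
τ_max = K·τ₀ = 1.3043 × 852.17 = 1111.5 MPa

1110 MPa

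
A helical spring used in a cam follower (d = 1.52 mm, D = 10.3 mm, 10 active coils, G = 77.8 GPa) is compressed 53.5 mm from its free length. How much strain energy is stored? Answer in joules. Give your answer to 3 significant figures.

k = Gd⁴/(8D³N_a) = (77.8×10³)(1.52⁴)/(8·10.3³·10) = 4.7506 N/mm
U = ½kδ² = 0.5 × 4.7506 × 53.5² = 6798.8 N·mm = 6.7988 J

6.80 J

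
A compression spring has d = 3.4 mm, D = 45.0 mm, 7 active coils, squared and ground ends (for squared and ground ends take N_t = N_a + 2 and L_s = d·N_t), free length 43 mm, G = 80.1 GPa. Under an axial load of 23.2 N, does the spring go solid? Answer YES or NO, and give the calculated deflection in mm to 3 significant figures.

NO, δ = 11.1 mm

k = Gd⁴/(8D³N_a) = (80.1×10³)(3.4⁴)/(8·45.0³·7) = 2.0976 N/mm
N_t = 9; L_s = 3.4·9 = 30.6 mm; δ_solid = L₀ − L_s = 43 − 30.6 = 12.4 mm
δ = F/k = 23.2/2.0976 = 11.06 mm
δ < δ_solid → spring does not go solid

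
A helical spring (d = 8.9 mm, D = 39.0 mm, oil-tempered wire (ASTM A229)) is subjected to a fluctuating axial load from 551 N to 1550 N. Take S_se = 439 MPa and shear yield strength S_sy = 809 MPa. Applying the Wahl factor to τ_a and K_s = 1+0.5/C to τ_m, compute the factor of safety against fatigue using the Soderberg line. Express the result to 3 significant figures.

2.37

C = D/d = 39.0/8.9 = 4.3820; K_W = (4C−1)/(4C−4)+0.615/C = 1.3621; K_s = 1+0.5/C = 1.1141
F_a = (F_max−F_min)/2 = 499.5 N; F_m = (F_max+F_min)/2 = 1050.5 N
τ_a = K_W·8F_aD/(πd³) = 1.3621 × 70.367 = 95.848 MPa
τ_m = K_s·8F_mD/(πd³) = 1.1141 × 147.99 = 164.88 MPa
Soderberg: 1/n_f = τ_a/S_se + τ_m/S_sy = 95.848/439 + 164.88/809 = 0.21833 + 0.20380 = 0.42213
n_f = 1/0.42213 = 2.369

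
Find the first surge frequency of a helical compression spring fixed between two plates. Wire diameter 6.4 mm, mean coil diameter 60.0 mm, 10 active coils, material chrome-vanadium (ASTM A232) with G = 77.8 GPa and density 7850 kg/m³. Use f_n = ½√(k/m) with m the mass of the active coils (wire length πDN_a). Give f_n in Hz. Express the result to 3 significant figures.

63.0 Hz

k = Gd⁴/(8D³N_a) = (77.8×10³)(6.4⁴)/(8·60.0³·10) = 7.5536 N/mm = 7553.6 N/m
Wire length L = πDN_a = π·60.0·10 = 1885 mm
m = ρ·(πd²/4)·L = 7850 × 32.17×10⁻⁶ m² × 1.885 m = 0.47601 kg
f_n = ½√(k/m) = 0.5·√(7553.6/0.47601) = 0.5·√(15868) = 62.985 Hz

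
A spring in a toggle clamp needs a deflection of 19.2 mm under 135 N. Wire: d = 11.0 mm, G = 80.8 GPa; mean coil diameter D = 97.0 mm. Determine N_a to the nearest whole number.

23

Required rate k = F/δ = 135/19.2 = 7.0312 N/mm
N_a = Gd⁴/(8D³k) = (80.8×10³ × 11.0⁴)/(8 × 97.0³ × 7.0312)
    = 1.18299e+09 / 5.13379e+07 = 23.04 → 23 coils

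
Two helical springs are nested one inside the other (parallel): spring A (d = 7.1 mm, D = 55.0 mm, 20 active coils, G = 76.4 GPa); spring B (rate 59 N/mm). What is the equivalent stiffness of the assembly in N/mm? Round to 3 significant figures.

k_A = Gd⁴/(8D³N_a) = (76.4×10³)(7.1⁴)/(8·55.0³·20) = 7.2932 N/mm
Parallel: k_eq = 7.2932 + 59 = 66.293 N/mm

66.3 N/mm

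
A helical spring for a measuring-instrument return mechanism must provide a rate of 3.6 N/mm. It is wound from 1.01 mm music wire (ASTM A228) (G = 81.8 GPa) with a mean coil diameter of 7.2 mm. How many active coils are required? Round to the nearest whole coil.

N_a = Gd⁴/(8D³k) = (81.8×10³ × 1.01⁴)/(8 × 7.2³ × 3.6)
    = 85121.4 / 10749.5 = 7.919 → 8 coils

8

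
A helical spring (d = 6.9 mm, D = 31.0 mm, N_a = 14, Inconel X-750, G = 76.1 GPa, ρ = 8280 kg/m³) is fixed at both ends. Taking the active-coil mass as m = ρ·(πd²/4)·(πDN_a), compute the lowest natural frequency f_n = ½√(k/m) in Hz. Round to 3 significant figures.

k = Gd⁴/(8D³N_a) = (76.1×10³)(6.9⁴)/(8·31.0³·14) = 51.698 N/mm = 51698 N/m
Wire length L = πDN_a = π·31.0·14 = 1363.5 mm
m = ρ·(πd²/4)·L = 8280 × 37.393×10⁻⁶ m² × 1.3635 m = 0.42214 kg
f_n = ½√(k/m) = 0.5·√(51698/0.42214) = 0.5·√(1.2247e+05) = 174.98 Hz

175 Hz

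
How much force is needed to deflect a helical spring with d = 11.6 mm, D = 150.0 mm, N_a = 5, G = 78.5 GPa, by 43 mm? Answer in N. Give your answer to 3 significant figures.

k = Gd⁴/(8D³N_a) = (78.5×10³)(11.6⁴)/(8·150.0³·5) = 10.529 N/mm
F = k·δ = 10.529 × 43 = 452.73 N

453 N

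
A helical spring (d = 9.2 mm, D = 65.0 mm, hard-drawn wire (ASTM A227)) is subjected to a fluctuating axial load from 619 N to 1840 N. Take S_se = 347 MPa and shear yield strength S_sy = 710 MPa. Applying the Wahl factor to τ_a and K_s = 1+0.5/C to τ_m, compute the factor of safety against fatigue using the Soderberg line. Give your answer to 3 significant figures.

C = D/d = 65.0/9.2 = 7.0652; K_W = (4C−1)/(4C−4)+0.615/C = 1.2107; K_s = 1+0.5/C = 1.0708
F_a = (F_max−F_min)/2 = 610.5 N; F_m = (F_max+F_min)/2 = 1229.5 N
τ_a = K_W·8F_aD/(πd³) = 1.2107 × 129.77 = 157.11 MPa
τ_m = K_s·8F_mD/(πd³) = 1.0708 × 261.35 = 279.84 MPa
Soderberg: 1/n_f = τ_a/S_se + τ_m/S_sy = 157.11/347 + 279.84/710 = 0.45278 + 0.39415 = 0.84692
n_f = 1/0.84692 = 1.181

1.18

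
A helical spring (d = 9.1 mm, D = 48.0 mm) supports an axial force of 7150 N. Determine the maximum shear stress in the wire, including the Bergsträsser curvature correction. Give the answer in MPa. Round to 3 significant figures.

1480 MPa

Spring index C = D/d = 48.0/9.1 = 5.2747
K_B = (4C+2)/(4C−3) = 23.099/18.099 = 1.2763
τ₀ = 8FD/(πd³) = 8·7150·48.0/(π·9.1³) = 2.7456e+06/2367.4 = 1159.7 MPa
τ_max = K·τ₀ = 1.2763 × 1159.7 = 1480.1 MPa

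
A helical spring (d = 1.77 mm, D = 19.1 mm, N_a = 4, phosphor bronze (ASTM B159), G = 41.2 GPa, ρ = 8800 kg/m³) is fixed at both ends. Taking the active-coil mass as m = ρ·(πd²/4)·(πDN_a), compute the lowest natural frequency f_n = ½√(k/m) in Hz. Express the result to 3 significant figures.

k = Gd⁴/(8D³N_a) = (41.2×10³)(1.77⁴)/(8·19.1³·4) = 1.8136 N/mm = 1813.6 N/m
Wire length L = πDN_a = π·19.1·4 = 240.02 mm
m = ρ·(πd²/4)·L = 8800 × 2.4606×10⁻⁶ m² × 0.24002 m = 0.0051971 kg
f_n = ½√(k/m) = 0.5·√(1813.6/0.0051971) = 0.5·√(3.4896e+05) = 295.36 Hz

295 Hz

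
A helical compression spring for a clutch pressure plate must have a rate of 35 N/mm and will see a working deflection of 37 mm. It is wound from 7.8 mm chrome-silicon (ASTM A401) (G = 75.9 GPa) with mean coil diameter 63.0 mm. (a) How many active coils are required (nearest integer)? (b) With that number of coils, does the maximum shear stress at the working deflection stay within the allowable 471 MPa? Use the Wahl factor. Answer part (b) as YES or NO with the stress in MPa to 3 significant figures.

(a) 4 coils; (b) NO, τ_max = 519 MPa

N_a = Gd⁴/(8D³k) = (75.9×10³)(7.8⁴)/(8·63.0³·35) = 4.013 → N_a = 4
Actual rate k = Gd⁴/(8D³·4) = 35.111 N/mm
Working load F = kδ = 35.111·37 = 1299.1 N
C = 63.0/7.8 = 8.0769; K_W = (4C−1)/(4C−4)+0.615/C = 1.1821
τ_max = K_W·8FD/(πd³) = 1.1821·439.18 = 519.17 MPa
τ_max > 471 MPa → exceeds allowable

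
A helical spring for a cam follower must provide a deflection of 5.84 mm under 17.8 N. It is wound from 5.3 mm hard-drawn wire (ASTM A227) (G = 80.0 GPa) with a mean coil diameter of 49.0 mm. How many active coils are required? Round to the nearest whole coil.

22

Required rate k = F/δ = 17.8/5.84 = 3.0479 N/mm
N_a = Gd⁴/(8D³k) = (80.0×10³ × 5.3⁴)/(8 × 49.0³ × 3.0479)
    = 6.31238e+07 / 2.8687e+06 = 22 → 22 coils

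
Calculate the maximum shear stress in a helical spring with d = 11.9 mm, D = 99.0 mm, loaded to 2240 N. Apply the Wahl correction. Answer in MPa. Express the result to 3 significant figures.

394 MPa

Spring index C = D/d = 99.0/11.9 = 8.3193
K_W = (4C−1)/(4C−4) + 0.615/C = 32.277/29.277 + 0.0739 = 1.1764
τ₀ = 8FD/(πd³) = 8·2240·99.0/(π·11.9³) = 1.77408e+06/5294.1 = 335.11 MPa
τ_max = K·τ₀ = 1.1764 × 335.11 = 394.22 MPa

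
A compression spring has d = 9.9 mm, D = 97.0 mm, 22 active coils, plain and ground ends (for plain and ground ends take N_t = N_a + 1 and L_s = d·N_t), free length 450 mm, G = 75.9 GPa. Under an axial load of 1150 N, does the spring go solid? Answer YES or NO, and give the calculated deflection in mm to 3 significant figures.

k = Gd⁴/(8D³N_a) = (75.9×10³)(9.9⁴)/(8·97.0³·22) = 4.5389 N/mm
N_t = 23; L_s = 9.9·23 = 227.7 mm; δ_solid = L₀ − L_s = 450 − 227.7 = 222.3 mm
δ = F/k = 1150/4.5389 = 253.36 mm
δ ≥ δ_solid → spring goes solid

YES, δ = 253 mm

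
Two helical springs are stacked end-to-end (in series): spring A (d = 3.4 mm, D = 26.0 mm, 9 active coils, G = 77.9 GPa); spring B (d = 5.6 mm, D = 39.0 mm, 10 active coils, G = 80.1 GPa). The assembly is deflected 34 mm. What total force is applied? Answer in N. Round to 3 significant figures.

187 N

k_A = Gd⁴/(8D³N_a) = (77.9×10³)(3.4⁴)/(8·26.0³·9) = 8.2262 N/mm
k_B = Gd⁴/(8D³N_a) = (80.1×10³)(5.6⁴)/(8·39.0³·10) = 16.6 N/mm
Series: 1/k_eq = 1/8.2262 + 1/16.6 = 0.1818; k_eq = 5.5004 N/mm
F = k_eq·δ = 5.5004·34 = 187.01 N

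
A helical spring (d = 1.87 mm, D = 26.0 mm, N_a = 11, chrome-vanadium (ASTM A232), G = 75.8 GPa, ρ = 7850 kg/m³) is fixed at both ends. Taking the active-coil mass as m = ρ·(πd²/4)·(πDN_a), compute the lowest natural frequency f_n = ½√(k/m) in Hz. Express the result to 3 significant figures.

k = Gd⁴/(8D³N_a) = (75.8×10³)(1.87⁴)/(8·26.0³·11) = 0.59928 N/mm = 599.28 N/m
Wire length L = πDN_a = π·26.0·11 = 898.5 mm
m = ρ·(πd²/4)·L = 7850 × 2.7465×10⁻⁶ m² × 0.8985 m = 0.019371 kg
f_n = ½√(k/m) = 0.5·√(599.28/0.019371) = 0.5·√(30937) = 87.944 Hz

87.9 Hz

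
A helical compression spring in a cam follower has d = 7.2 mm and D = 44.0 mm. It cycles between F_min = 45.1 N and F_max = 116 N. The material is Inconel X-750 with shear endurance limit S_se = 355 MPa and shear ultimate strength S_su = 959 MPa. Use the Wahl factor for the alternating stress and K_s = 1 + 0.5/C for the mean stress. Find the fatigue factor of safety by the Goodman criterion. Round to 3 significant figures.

C = D/d = 44.0/7.2 = 6.1111; K_W = (4C−1)/(4C−4)+0.615/C = 1.2474; K_s = 1+0.5/C = 1.0818
F_a = (F_max−F_min)/2 = 35.45 N; F_m = (F_max+F_min)/2 = 80.55 N
τ_a = K_W·8F_aD/(πd³) = 1.2474 × 10.642 = 13.274 MPa
τ_m = K_s·8F_mD/(πd³) = 1.0818 × 24.18 = 26.159 MPa
Goodman: 1/n_f = τ_a/S_se + τ_m/S_su = 13.274/355 + 26.159/959 = 0.03739 + 0.02728 = 0.064669
n_f = 1/0.064669 = 15.46

15.5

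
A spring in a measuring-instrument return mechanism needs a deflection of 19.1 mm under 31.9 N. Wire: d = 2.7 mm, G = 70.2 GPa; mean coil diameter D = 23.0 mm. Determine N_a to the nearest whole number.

23

Required rate k = F/δ = 31.9/19.1 = 1.6702 N/mm
N_a = Gd⁴/(8D³k) = (70.2×10³ × 2.7⁴)/(8 × 23.0³ × 1.6702)
    = 3.73072e+06 / 162566 = 22.95 → 23 coils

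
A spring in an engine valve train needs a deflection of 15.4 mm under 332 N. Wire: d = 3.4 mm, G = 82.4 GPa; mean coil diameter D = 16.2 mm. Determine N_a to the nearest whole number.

15

Required rate k = F/δ = 332/15.4 = 21.558 N/mm
N_a = Gd⁴/(8D³k) = (82.4×10³ × 3.4⁴)/(8 × 16.2³ × 21.558)
    = 1.10114e+07 / 733251 = 15.02 → 15 coils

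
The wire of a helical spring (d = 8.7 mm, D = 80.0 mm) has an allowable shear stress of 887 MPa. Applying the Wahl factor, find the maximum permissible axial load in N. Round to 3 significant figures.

2480 N

C = D/d = 80.0/8.7 = 9.1954
K_W = (4C−1)/(4C−4) + 0.615/C = 35.782/32.782 + 0.0669 = 1.1584
τ_max = K·8FD/(πd³) → F_max = τ_allow·πd³/(8DK)
F_max = 887·π·8.7³/(8·80.0·1.1584) = 1.835e+06/741.37 = 2475.1 N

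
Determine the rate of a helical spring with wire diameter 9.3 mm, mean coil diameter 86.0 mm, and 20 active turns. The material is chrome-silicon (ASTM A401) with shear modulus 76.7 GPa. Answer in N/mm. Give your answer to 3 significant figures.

5.64 N/mm

k = Gd⁴/(8D³N_a) = (76.7×10³ × 9.3⁴) / (8 × 86.0³ × 20)
  = 5.73756e+08 / 1.01769e+08 = 5.6378 N/mm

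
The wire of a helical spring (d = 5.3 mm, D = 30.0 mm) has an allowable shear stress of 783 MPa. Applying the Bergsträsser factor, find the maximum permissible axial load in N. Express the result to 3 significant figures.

1220 N

C = D/d = 30.0/5.3 = 5.6604
K_B = (4C+2)/(4C−3) = 24.642/19.642 = 1.2546
τ_max = K·8FD/(πd³) → F_max = τ_allow·πd³/(8DK)
F_max = 783·π·5.3³/(8·30.0·1.2546) = 3.6622e+05/301.1 = 1216.3 N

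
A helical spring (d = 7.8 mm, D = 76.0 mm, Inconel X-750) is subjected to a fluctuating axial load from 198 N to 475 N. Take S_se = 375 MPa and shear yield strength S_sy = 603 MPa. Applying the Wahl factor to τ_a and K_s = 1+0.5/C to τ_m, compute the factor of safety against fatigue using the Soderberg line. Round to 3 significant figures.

2.43

C = D/d = 76.0/7.8 = 9.7436; K_W = (4C−1)/(4C−4)+0.615/C = 1.1489; K_s = 1+0.5/C = 1.0513
F_a = (F_max−F_min)/2 = 138.5 N; F_m = (F_max+F_min)/2 = 336.5 N
τ_a = K_W·8F_aD/(πd³) = 1.1489 × 56.483 = 64.893 MPa
τ_m = K_s·8F_mD/(πd³) = 1.0513 × 137.23 = 144.27 MPa
Soderberg: 1/n_f = τ_a/S_se + τ_m/S_sy = 64.893/375 + 144.27/603 = 0.17305 + 0.23926 = 0.41231
n_f = 1/0.41231 = 2.425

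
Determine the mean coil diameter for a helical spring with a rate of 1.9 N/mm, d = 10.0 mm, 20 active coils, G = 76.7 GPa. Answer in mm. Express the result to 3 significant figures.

D = (Gd⁴/(8N_a·k))^(1/3) = (76.7×10³·10.0⁴/(8·20·1.9))^(1/3)
  = (2.52303e+06)^(1/3) = 136.1363 mm

136 mm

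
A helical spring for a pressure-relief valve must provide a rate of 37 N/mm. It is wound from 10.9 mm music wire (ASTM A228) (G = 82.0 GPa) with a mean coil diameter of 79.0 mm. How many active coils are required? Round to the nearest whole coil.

N_a = Gd⁴/(8D³k) = (82.0×10³ × 10.9⁴)/(8 × 79.0³ × 37)
    = 1.1575e+09 / 1.4594e+08 = 7.931 → 8 coils

8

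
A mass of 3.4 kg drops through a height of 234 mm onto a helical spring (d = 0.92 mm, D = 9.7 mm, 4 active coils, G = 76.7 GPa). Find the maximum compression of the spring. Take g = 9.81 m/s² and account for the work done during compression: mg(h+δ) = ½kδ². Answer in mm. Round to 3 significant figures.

111 mm

k = Gd⁴/(8D³N_a) = (76.7×10³)(0.92⁴)/(8·9.7³·4) = 1.8814 N/mm
W = mg = 3.4 × 9.81 = 33.354 N
½kδ² − Wδ − Wh = 0 → δ = (W + √(W² + 2kWh))/k
δ = (33.354 + √(1112.5 + 29368.1))/1.8814 = (33.354 + 174.59)/1.8814 = 110.52 mm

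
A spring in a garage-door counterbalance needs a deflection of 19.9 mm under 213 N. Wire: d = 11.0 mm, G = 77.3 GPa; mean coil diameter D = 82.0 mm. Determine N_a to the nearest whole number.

24

Required rate k = F/δ = 213/19.9 = 10.704 N/mm
N_a = Gd⁴/(8D³k) = (77.3×10³ × 11.0⁴)/(8 × 82.0³ × 10.704)
    = 1.13175e+09 / 4.72126e+07 = 23.97 → 24 coils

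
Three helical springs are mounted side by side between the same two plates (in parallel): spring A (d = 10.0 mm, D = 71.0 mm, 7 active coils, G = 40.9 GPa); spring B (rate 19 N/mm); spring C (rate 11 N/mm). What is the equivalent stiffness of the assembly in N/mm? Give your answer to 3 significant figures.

50.4 N/mm

k_A = Gd⁴/(8D³N_a) = (40.9×10³)(10.0⁴)/(8·71.0³·7) = 20.406 N/mm
Parallel: k_eq = 20.406 + 19 + 11 = 50.406 N/mm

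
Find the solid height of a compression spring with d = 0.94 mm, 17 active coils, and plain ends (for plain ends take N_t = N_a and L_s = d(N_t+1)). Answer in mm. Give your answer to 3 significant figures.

plain ends: N_t = N_a = 17
L_s = d·(N_t+1) = 0.94 × 18 = 16.92 mm

16.9 mm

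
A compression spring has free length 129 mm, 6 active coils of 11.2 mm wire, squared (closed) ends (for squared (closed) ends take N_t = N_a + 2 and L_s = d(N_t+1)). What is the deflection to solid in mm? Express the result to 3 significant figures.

28.2 mm

N_t = 8; L_s = 11.2·9 = 100.8 mm
δ_solid = L₀ − L_s = 129 − 100.8 = 28.2 mm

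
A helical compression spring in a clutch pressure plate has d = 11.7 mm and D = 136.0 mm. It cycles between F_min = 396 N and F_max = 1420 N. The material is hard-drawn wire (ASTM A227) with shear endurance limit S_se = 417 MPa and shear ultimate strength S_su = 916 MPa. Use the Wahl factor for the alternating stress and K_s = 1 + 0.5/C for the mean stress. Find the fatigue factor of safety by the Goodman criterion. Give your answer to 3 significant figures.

C = D/d = 136.0/11.7 = 11.6239; K_W = (4C−1)/(4C−4)+0.615/C = 1.1235; K_s = 1+0.5/C = 1.0430
F_a = (F_max−F_min)/2 = 512 N; F_m = (F_max+F_min)/2 = 908 N
τ_a = K_W·8F_aD/(πd³) = 1.1235 × 110.71 = 124.38 MPa
τ_m = K_s·8F_mD/(πd³) = 1.0430 × 196.34 = 204.78 MPa
Goodman: 1/n_f = τ_a/S_se + τ_m/S_su = 124.38/417 + 204.78/916 = 0.29828 + 0.22356 = 0.52185
n_f = 1/0.52185 = 1.916

1.92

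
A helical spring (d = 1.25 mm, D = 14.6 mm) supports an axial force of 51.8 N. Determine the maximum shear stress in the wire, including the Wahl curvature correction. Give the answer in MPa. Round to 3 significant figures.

1110 MPa

Spring index C = D/d = 14.6/1.25 = 11.6800
K_W = (4C−1)/(4C−4) + 0.615/C = 45.720/42.720 + 0.0527 = 1.1229
τ₀ = 8FD/(πd³) = 8·51.8·14.6/(π·1.25³) = 6050.24/6.1359 = 986.04 MPa
τ_max = K·τ₀ = 1.1229 × 986.04 = 1107.2 MPa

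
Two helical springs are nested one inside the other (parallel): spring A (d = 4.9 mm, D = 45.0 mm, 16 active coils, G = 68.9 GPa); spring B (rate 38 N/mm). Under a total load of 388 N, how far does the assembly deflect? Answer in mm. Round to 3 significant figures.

k_A = Gd⁴/(8D³N_a) = (68.9×10³)(4.9⁴)/(8·45.0³·16) = 3.4053 N/mm
Parallel: k_eq = 3.4053 + 38 = 41.405 N/mm
δ = F/k_eq = 388/41.405 = 9.3708 mm

9.37 mm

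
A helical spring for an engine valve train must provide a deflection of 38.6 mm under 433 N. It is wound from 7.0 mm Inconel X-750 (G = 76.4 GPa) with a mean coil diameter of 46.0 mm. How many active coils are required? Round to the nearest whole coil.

Required rate k = F/δ = 433/38.6 = 11.218 N/mm
N_a = Gd⁴/(8D³k) = (76.4×10³ × 7.0⁴)/(8 × 46.0³ × 11.218)
    = 1.83436e+08 / 8.73502e+06 = 21 → 21 coils

21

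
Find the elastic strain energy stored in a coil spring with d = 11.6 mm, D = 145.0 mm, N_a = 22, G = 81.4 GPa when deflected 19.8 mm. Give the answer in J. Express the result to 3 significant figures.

k = Gd⁴/(8D³N_a) = (81.4×10³)(11.6⁴)/(8·145.0³·22) = 2.7469 N/mm
U = ½kδ² = 0.5 × 2.7469 × 19.8² = 538.44 N·mm = 0.53844 J

0.538 J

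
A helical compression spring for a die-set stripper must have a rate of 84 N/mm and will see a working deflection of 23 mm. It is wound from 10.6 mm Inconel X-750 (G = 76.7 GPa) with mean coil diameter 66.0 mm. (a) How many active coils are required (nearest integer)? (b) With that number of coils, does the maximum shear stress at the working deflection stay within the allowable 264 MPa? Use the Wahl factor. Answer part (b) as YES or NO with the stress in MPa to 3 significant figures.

N_a = Gd⁴/(8D³k) = (76.7×10³)(10.6⁴)/(8·66.0³·84) = 5.012 → N_a = 5
Actual rate k = Gd⁴/(8D³·5) = 84.203 N/mm
Working load F = kδ = 84.203·23 = 1936.7 N
C = 66.0/10.6 = 6.2264; K_W = (4C−1)/(4C−4)+0.615/C = 1.2423
τ_max = K_W·8FD/(πd³) = 1.2423·273.29 = 339.5 MPa
τ_max > 264 MPa → exceeds allowable

(a) 5 coils; (b) NO, τ_max = 339 MPa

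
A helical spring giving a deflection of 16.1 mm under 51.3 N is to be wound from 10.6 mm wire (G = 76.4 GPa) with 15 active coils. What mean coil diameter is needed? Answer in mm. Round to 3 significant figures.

136 mm

Required rate k = F/δ = 51.3/16.1 = 3.1863 N/mm
D = (Gd⁴/(8N_a·k))^(1/3) = (76.4×10³·10.6⁴/(8·15·3.1863))^(1/3)
  = (2.52257e+06)^(1/3) = 136.1282 mm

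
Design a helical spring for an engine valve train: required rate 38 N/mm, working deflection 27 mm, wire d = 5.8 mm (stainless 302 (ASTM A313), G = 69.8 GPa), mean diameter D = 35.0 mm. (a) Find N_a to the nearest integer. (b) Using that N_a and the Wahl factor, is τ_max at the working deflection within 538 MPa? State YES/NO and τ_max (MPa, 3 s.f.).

(a) 6 coils; (b) NO, τ_max = 592 MPa

N_a = Gd⁴/(8D³k) = (69.8×10³)(5.8⁴)/(8·35.0³·38) = 6.06 → N_a = 6
Actual rate k = Gd⁴/(8D³·6) = 38.382 N/mm
Working load F = kδ = 38.382·27 = 1036.3 N
C = 35.0/5.8 = 6.0345; K_W = (4C−1)/(4C−4)+0.615/C = 1.2509
τ_max = K_W·8FD/(πd³) = 1.2509·473.38 = 592.14 MPa
τ_max > 538 MPa → exceeds allowable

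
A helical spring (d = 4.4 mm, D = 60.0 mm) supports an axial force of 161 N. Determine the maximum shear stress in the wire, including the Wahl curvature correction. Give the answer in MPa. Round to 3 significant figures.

319 MPa

Spring index C = D/d = 60.0/4.4 = 13.6364
K_W = (4C−1)/(4C−4) + 0.615/C = 53.545/50.545 + 0.0451 = 1.1045
τ₀ = 8FD/(πd³) = 8·161·60.0/(π·4.4³) = 77280/267.61 = 288.77 MPa
τ_max = K·τ₀ = 1.1045 × 288.77 = 318.94 MPa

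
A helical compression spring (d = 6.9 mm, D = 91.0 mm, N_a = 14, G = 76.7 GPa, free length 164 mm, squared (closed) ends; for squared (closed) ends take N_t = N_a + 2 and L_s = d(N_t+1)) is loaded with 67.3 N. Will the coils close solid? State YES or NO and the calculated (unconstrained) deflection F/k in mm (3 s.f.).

k = Gd⁴/(8D³N_a) = (76.7×10³)(6.9⁴)/(8·91.0³·14) = 2.0599 N/mm
N_t = 16; L_s = 6.9·17 = 117.3 mm; δ_solid = L₀ − L_s = 164 − 117.3 = 46.7 mm
δ = F/k = 67.3/2.0599 = 32.671 mm
δ < δ_solid → spring does not go solid

NO, δ = 32.7 mm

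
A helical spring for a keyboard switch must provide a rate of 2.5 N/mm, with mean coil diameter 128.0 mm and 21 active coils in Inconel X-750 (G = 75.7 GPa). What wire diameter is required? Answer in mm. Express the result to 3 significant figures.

d = (8D³N_a·k / G)^(1/4) = (8·128.0³·21·2.5 / (75.7×10³))^0.25
  = (11635)^0.25 = 10.3859 mm

10.4 mm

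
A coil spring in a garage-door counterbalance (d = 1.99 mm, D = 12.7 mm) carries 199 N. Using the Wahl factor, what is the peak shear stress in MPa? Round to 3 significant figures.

1010 MPa

Spring index C = D/d = 12.7/1.99 = 6.3819
K_W = (4C−1)/(4C−4) + 0.615/C = 24.528/21.528 + 0.0964 = 1.2357
τ₀ = 8FD/(πd³) = 8·199·12.7/(π·1.99³) = 20218.4/24.758 = 816.65 MPa
τ_max = K·τ₀ = 1.2357 × 816.65 = 1009.2 MPa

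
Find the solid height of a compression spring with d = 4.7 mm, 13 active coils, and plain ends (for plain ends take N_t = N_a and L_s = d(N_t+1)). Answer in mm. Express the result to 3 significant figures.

65.8 mm

plain ends: N_t = N_a = 13
L_s = d·(N_t+1) = 4.7 × 14 = 65.8 mm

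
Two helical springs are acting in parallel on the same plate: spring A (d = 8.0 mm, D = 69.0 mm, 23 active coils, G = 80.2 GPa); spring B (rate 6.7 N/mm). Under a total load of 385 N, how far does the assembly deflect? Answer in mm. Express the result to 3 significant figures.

31.7 mm

k_A = Gd⁴/(8D³N_a) = (80.2×10³)(8.0⁴)/(8·69.0³·23) = 5.4346 N/mm
Parallel: k_eq = 5.4346 + 6.7 = 12.135 N/mm
δ = F/k_eq = 385/12.135 = 31.727 mm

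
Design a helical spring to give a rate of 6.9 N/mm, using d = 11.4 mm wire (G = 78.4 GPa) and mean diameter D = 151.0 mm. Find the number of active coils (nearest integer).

N_a = Gd⁴/(8D³k) = (78.4×10³ × 11.4⁴)/(8 × 151.0³ × 6.9)
    = 1.32414e+09 / 1.90051e+08 = 6.967 → 7 coils

7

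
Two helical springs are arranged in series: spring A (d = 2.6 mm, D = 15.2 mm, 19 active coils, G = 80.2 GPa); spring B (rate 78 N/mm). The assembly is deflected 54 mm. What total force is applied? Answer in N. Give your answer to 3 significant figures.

341 N

k_A = Gd⁴/(8D³N_a) = (80.2×10³)(2.6⁴)/(8·15.2³·19) = 6.8658 N/mm
Series: 1/k_eq = 1/6.8658 + 1/78 = 0.15847; k_eq = 6.3104 N/mm
F = k_eq·δ = 6.3104·54 = 340.76 N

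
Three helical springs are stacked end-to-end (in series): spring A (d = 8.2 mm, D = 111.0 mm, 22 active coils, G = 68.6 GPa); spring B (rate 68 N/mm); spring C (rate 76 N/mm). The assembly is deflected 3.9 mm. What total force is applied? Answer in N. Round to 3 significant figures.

k_A = Gd⁴/(8D³N_a) = (68.6×10³)(8.2⁴)/(8·111.0³·22) = 1.2885 N/mm
Series: 1/k_eq = 1/1.2885 + 1/68 + 1/76 = 0.80394; k_eq = 1.2439 N/mm
F = k_eq·δ = 1.2439·3.9 = 4.8511 N

4.85 N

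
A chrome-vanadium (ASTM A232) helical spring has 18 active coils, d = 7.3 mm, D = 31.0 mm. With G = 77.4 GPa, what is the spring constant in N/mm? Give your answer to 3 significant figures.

k = Gd⁴/(8D³N_a) = (77.4×10³ × 7.3⁴) / (8 × 31.0³ × 18)
  = 2.19802e+08 / 4.2899e+06 = 51.237 N/mm

51.2 N/mm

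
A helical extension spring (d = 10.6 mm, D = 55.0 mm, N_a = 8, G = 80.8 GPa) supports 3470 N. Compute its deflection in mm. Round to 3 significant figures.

36.2 mm

k = Gd⁴/(8D³N_a) = (80.8×10³)(10.6⁴)/(8·55.0³·8) = 95.8 N/mm
δ = F/k = 3470 / 95.8 = 36.221 mm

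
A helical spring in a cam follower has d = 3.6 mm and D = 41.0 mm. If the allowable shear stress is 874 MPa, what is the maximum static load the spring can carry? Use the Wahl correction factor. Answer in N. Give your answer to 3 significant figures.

347 N

C = D/d = 41.0/3.6 = 11.3889
K_W = (4C−1)/(4C−4) + 0.615/C = 44.556/41.556 + 0.0540 = 1.1262
τ_max = K·8FD/(πd³) → F_max = τ_allow·πd³/(8DK)
F_max = 874·π·3.6³/(8·41.0·1.1262) = 1.2811e+05/369.39 = 346.8 N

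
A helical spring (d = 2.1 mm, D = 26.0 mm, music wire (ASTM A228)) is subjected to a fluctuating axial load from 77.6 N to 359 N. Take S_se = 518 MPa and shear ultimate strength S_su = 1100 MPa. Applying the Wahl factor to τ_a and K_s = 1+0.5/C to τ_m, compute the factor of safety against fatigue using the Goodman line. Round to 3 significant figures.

C = D/d = 26.0/2.1 = 12.3810; K_W = (4C−1)/(4C−4)+0.615/C = 1.1156; K_s = 1+0.5/C = 1.0404
F_a = (F_max−F_min)/2 = 140.7 N; F_m = (F_max+F_min)/2 = 218.3 N
τ_a = K_W·8F_aD/(πd³) = 1.1156 × 1005.9 = 1122.1 MPa
τ_m = K_s·8F_mD/(πd³) = 1.0404 × 1560.7 = 1623.7 MPa
Goodman: 1/n_f = τ_a/S_se + τ_m/S_su = 1122.1/518 + 1623.7/1100 = 2.16630 + 1.47608 = 3.6424
n_f = 1/3.6424 = 0.2745

0.275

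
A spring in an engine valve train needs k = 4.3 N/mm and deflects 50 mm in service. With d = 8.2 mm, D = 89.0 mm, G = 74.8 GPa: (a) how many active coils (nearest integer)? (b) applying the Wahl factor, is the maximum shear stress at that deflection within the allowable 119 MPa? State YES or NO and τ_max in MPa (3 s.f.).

N_a = Gd⁴/(8D³k) = (74.8×10³)(8.2⁴)/(8·89.0³·4.3) = 13.95 → N_a = 14
Actual rate k = Gd⁴/(8D³·14) = 4.2832 N/mm
Working load F = kδ = 4.2832·50 = 214.16 N
C = 89.0/8.2 = 10.8537; K_W = (4C−1)/(4C−4)+0.615/C = 1.1328
τ_max = K_W·8FD/(πd³) = 1.1328·88.029 = 99.718 MPa
τ_max ≤ 119 MPa → acceptable

(a) 14 coils; (b) YES, τ_max = 99.7 MPa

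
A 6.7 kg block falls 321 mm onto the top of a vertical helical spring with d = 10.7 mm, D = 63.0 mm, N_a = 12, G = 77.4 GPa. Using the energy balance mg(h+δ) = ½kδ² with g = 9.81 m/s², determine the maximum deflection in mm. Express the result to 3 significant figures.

k = Gd⁴/(8D³N_a) = (77.4×10³)(10.7⁴)/(8·63.0³·12) = 42.265 N/mm
W = mg = 6.7 × 9.81 = 65.727 N
½kδ² − Wδ − Wh = 0 → δ = (W + √(W² + 2kWh))/k
δ = (65.727 + √(4320 + 1.78345e+06))/42.265 = (65.727 + 1337.1)/42.265 = 33.19 mm

33.2 mm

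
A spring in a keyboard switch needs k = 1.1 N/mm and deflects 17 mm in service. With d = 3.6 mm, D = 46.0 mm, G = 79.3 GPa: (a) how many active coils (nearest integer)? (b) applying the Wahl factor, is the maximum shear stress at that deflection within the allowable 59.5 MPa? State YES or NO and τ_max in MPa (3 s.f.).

N_a = Gd⁴/(8D³k) = (79.3×10³)(3.6⁴)/(8·46.0³·1.1) = 15.55 → N_a = 16
Actual rate k = Gd⁴/(8D³·16) = 1.0691 N/mm
Working load F = kδ = 1.0691·17 = 18.174 N
C = 46.0/3.6 = 12.7778; K_W = (4C−1)/(4C−4)+0.615/C = 1.1118
τ_max = K_W·8FD/(πd³) = 1.1118·45.629 = 50.731 MPa
τ_max ≤ 59.5 MPa → acceptable

(a) 16 coils; (b) YES, τ_max = 50.7 MPa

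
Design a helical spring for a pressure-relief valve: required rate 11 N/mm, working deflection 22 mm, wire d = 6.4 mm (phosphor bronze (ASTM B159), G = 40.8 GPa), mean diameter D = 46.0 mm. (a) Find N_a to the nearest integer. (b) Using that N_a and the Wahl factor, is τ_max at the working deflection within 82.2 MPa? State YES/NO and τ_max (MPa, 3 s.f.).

N_a = Gd⁴/(8D³k) = (40.8×10³)(6.4⁴)/(8·46.0³·11) = 7.991 → N_a = 8
Actual rate k = Gd⁴/(8D³·8) = 10.988 N/mm
Working load F = kδ = 10.988·22 = 241.74 N
C = 46.0/6.4 = 7.1875; K_W = (4C−1)/(4C−4)+0.615/C = 1.2068
τ_max = K_W·8FD/(πd³) = 1.2068·108.02 = 130.36 MPa
τ_max > 82.2 MPa → exceeds allowable

(a) 8 coils; (b) NO, τ_max = 130 MPa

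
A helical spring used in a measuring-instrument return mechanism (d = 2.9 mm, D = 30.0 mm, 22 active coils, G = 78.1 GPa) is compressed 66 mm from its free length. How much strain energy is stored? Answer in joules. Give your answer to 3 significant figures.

2.53 J

k = Gd⁴/(8D³N_a) = (78.1×10³)(2.9⁴)/(8·30.0³·22) = 1.1624 N/mm
U = ½kδ² = 0.5 × 1.1624 × 66² = 2531.8 N·mm = 2.5318 J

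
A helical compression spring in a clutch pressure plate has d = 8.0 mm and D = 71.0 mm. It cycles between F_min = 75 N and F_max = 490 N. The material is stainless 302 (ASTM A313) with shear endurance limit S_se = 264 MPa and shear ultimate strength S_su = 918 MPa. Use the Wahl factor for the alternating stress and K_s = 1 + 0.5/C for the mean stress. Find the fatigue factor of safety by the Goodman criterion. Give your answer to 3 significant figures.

2.28

C = D/d = 71.0/8.0 = 8.8750; K_W = (4C−1)/(4C−4)+0.615/C = 1.1645; K_s = 1+0.5/C = 1.0563
F_a = (F_max−F_min)/2 = 207.5 N; F_m = (F_max+F_min)/2 = 282.5 N
τ_a = K_W·8F_aD/(πd³) = 1.1645 × 73.273 = 85.329 MPa
τ_m = K_s·8F_mD/(πd³) = 1.0563 × 99.758 = 105.38 MPa
Goodman: 1/n_f = τ_a/S_se + τ_m/S_su = 85.329/264 + 105.38/918 = 0.32322 + 0.11479 = 0.43801
n_f = 1/0.43801 = 2.283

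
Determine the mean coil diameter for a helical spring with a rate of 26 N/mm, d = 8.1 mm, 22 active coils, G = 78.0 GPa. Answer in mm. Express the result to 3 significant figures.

D = (Gd⁴/(8N_a·k))^(1/3) = (78.0×10³·8.1⁴/(8·22·26))^(1/3)
  = (73375.1)^(1/3) = 41.8649 mm

41.9 mm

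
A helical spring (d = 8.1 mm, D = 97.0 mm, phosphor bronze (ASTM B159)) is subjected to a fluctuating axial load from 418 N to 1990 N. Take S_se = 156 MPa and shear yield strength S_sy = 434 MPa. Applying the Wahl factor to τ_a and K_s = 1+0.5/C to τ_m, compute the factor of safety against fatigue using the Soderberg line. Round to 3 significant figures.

0.252

C = D/d = 97.0/8.1 = 11.9753; K_W = (4C−1)/(4C−4)+0.615/C = 1.1197; K_s = 1+0.5/C = 1.0418
F_a = (F_max−F_min)/2 = 786 N; F_m = (F_max+F_min)/2 = 1204 N
τ_a = K_W·8F_aD/(πd³) = 1.1197 × 365.32 = 409.05 MPa
τ_m = K_s·8F_mD/(πd³) = 1.0418 × 559.61 = 582.97 MPa
Soderberg: 1/n_f = τ_a/S_se + τ_m/S_sy = 409.05/156 + 582.97/434 = 2.62212 + 1.34325 = 3.9654
n_f = 1/3.9654 = 0.2522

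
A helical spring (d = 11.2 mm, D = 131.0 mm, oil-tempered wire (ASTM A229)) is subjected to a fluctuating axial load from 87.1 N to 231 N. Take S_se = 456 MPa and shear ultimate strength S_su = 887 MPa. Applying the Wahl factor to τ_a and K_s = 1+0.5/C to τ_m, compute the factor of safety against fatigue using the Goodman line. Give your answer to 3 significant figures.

11.6

C = D/d = 131.0/11.2 = 11.6964; K_W = (4C−1)/(4C−4)+0.615/C = 1.1227; K_s = 1+0.5/C = 1.0427
F_a = (F_max−F_min)/2 = 71.95 N; F_m = (F_max+F_min)/2 = 159.05 N
τ_a = K_W·8F_aD/(πd³) = 1.1227 × 17.084 = 19.18 MPa
τ_m = K_s·8F_mD/(πd³) = 1.0427 × 37.765 = 39.38 MPa
Goodman: 1/n_f = τ_a/S_se + τ_m/S_su = 19.18/456 + 39.38/887 = 0.04206 + 0.04440 = 0.086458
n_f = 1/0.086458 = 11.57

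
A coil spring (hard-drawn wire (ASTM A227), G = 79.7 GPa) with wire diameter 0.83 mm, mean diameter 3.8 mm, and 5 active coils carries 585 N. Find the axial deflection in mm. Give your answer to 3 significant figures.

33.9 mm

k = Gd⁴/(8D³N_a) = (79.7×10³)(0.83⁴)/(8·3.8³·5) = 17.233 N/mm
δ = F/k = 585 / 17.233 = 33.947 mm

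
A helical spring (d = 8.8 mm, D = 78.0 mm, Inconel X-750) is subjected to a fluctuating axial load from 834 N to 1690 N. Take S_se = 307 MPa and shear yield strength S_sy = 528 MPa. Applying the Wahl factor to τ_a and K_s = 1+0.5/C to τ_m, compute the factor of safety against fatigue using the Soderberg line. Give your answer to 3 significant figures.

0.827

C = D/d = 78.0/8.8 = 8.8636; K_W = (4C−1)/(4C−4)+0.615/C = 1.1648; K_s = 1+0.5/C = 1.0564
F_a = (F_max−F_min)/2 = 428 N; F_m = (F_max+F_min)/2 = 1262 N
τ_a = K_W·8F_aD/(πd³) = 1.1648 × 124.75 = 145.3 MPa
τ_m = K_s·8F_mD/(πd³) = 1.0564 × 367.83 = 388.58 MPa
Soderberg: 1/n_f = τ_a/S_se + τ_m/S_sy = 145.3/307 + 388.58/528 = 0.47329 + 0.73594 = 1.2092
n_f = 1/1.2092 = 0.827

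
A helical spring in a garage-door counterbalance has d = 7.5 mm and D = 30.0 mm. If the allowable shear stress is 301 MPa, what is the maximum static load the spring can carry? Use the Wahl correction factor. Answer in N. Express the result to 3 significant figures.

1180 N

C = D/d = 30.0/7.5 = 4.0000
K_W = (4C−1)/(4C−4) + 0.615/C = 15.000/12.000 + 0.1537 = 1.4038
τ_max = K·8FD/(πd³) → F_max = τ_allow·πd³/(8DK)
F_max = 301·π·7.5³/(8·30.0·1.4038) = 3.9893e+05/336.9 = 1184.1 N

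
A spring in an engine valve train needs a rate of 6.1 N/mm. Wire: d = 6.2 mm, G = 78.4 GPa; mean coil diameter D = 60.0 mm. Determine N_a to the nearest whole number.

11

N_a = Gd⁴/(8D³k) = (78.4×10³ × 6.2⁴)/(8 × 60.0³ × 6.1)
    = 1.15846e+08 / 1.05408e+07 = 10.99 → 11 coils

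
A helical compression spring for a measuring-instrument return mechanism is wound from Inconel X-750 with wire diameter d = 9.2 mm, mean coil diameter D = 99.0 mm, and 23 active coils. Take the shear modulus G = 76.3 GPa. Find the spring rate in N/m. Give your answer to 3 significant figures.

k = Gd⁴/(8D³N_a) = (76.3×10³ × 9.2⁴) / (8 × 99.0³ × 23)
  = 5.46608e+08 / 1.78535e+08 = 3.0616 N/mm = 3061.6 N/m

3060 N/m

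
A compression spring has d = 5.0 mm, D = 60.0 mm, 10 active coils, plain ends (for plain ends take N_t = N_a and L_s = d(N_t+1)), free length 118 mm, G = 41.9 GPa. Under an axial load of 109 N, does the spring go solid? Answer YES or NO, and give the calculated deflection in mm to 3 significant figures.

k = Gd⁴/(8D³N_a) = (41.9×10³)(5.0⁴)/(8·60.0³·10) = 1.5155 N/mm
N_t = 10; L_s = 5.0·11 = 55 mm; δ_solid = L₀ − L_s = 118 − 55 = 63 mm
δ = F/k = 109/1.5155 = 71.924 mm
δ ≥ δ_solid → spring goes solid

YES, δ = 71.9 mm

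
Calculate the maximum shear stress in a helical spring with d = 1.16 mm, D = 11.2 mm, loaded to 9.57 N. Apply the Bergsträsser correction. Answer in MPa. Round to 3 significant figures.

199 MPa

Spring index C = D/d = 11.2/1.16 = 9.6552
K_B = (4C+2)/(4C−3) = 40.621/35.621 = 1.1404
τ₀ = 8FD/(πd³) = 8·9.57·11.2/(π·1.16³) = 857.472/4.9037 = 174.86 MPa
τ_max = K·τ₀ = 1.1404 × 174.86 = 199.41 MPa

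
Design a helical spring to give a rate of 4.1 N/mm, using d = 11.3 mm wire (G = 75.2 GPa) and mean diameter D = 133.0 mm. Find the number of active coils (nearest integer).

N_a = Gd⁴/(8D³k) = (75.2×10³ × 11.3⁴)/(8 × 133.0³ × 4.1)
    = 1.22612e+09 / 7.71665e+07 = 15.89 → 16 coils

16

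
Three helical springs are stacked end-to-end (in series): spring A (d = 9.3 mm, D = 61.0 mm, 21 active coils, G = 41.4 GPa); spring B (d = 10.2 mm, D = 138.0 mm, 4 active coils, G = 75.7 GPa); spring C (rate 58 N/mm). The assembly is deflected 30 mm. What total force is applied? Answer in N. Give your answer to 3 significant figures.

k_A = Gd⁴/(8D³N_a) = (41.4×10³)(9.3⁴)/(8·61.0³·21) = 8.1214 N/mm
k_B = Gd⁴/(8D³N_a) = (75.7×10³)(10.2⁴)/(8·138.0³·4) = 9.7434 N/mm
Series: 1/k_eq = 1/8.1214 + 1/9.7434 + 1/58 = 0.24301; k_eq = 4.1151 N/mm
F = k_eq·δ = 4.1151·30 = 123.45 N

123 N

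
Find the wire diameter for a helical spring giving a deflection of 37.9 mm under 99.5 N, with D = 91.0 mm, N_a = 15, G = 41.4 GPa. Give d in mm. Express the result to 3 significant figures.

Required rate k = F/δ = 99.5/37.9 = 2.6253 N/mm
d = (8D³N_a·k / G)^(1/4) = (8·91.0³·15·2.6253 / (41.4×10³))^0.25
  = (5734.4)^0.25 = 8.7021 mm

8.70 mm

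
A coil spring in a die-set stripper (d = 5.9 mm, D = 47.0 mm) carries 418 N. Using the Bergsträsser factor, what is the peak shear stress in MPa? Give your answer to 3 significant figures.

286 MPa

Spring index C = D/d = 47.0/5.9 = 7.9661
K_B = (4C+2)/(4C−3) = 33.864/28.864 = 1.1732
τ₀ = 8FD/(πd³) = 8·418·47.0/(π·5.9³) = 157168/645.22 = 243.59 MPa
τ_max = K·τ₀ = 1.1732 × 243.59 = 285.78 MPa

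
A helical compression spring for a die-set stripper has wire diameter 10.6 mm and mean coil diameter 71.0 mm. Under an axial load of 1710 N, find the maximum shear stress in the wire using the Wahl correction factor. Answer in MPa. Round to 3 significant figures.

Spring index C = D/d = 71.0/10.6 = 6.6981
K_W = (4C−1)/(4C−4) + 0.615/C = 25.792/22.792 + 0.0918 = 1.2234
τ₀ = 8FD/(πd³) = 8·1710·71.0/(π·10.6³) = 971280/3741.7 = 259.58 MPa
τ_max = K·τ₀ = 1.2234 × 259.58 = 317.58 MPa

318 MPa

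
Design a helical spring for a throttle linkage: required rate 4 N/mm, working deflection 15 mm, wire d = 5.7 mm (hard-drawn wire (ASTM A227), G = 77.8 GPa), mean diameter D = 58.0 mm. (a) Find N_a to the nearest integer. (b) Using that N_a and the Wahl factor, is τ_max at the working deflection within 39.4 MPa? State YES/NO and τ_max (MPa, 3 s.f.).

N_a = Gd⁴/(8D³k) = (77.8×10³)(5.7⁴)/(8·58.0³·4) = 13.15 → N_a = 13
Actual rate k = Gd⁴/(8D³·13) = 4.0473 N/mm
Working load F = kδ = 4.0473·15 = 60.709 N
C = 58.0/5.7 = 10.1754; K_W = (4C−1)/(4C−4)+0.615/C = 1.1422
τ_max = K_W·8FD/(πd³) = 1.1422·48.417 = 55.301 MPa
τ_max > 39.4 MPa → exceeds allowable

(a) 13 coils; (b) NO, τ_max = 55.3 MPa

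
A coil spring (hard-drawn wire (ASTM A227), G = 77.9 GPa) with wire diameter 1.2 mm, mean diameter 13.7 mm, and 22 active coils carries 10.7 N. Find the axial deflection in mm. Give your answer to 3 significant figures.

30.0 mm

k = Gd⁴/(8D³N_a) = (77.9×10³)(1.2⁴)/(8·13.7³·22) = 0.35693 N/mm
δ = F/k = 10.7 / 0.35693 = 29.978 mm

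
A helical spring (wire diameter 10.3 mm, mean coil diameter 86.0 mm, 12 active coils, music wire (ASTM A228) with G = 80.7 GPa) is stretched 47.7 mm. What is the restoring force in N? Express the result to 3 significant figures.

710 N

k = Gd⁴/(8D³N_a) = (80.7×10³)(10.3⁴)/(8·86.0³·12) = 14.875 N/mm
F = k·δ = 14.875 × 47.7 = 709.54 N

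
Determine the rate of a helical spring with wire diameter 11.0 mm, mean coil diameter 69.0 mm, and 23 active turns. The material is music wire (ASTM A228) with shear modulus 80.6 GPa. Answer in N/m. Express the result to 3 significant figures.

19500 N/m

k = Gd⁴/(8D³N_a) = (80.6×10³ × 11.0⁴) / (8 × 69.0³ × 23)
  = 1.18006e+09 / 6.04457e+07 = 19.523 N/mm = 19523 N/m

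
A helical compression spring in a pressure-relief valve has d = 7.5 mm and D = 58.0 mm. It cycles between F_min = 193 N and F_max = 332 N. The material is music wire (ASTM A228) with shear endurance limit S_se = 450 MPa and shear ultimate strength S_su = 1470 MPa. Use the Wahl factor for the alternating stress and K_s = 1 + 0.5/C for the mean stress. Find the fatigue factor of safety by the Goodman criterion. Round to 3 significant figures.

7.64

C = D/d = 58.0/7.5 = 7.7333; K_W = (4C−1)/(4C−4)+0.615/C = 1.1909; K_s = 1+0.5/C = 1.0647
F_a = (F_max−F_min)/2 = 69.5 N; F_m = (F_max+F_min)/2 = 262.5 N
τ_a = K_W·8F_aD/(πd³) = 1.1909 × 24.332 = 28.977 MPa
τ_m = K_s·8F_mD/(πd³) = 1.0647 × 91.9 = 97.841 MPa
Goodman: 1/n_f = τ_a/S_se + τ_m/S_su = 28.977/450 + 97.841/1470 = 0.06439 + 0.06656 = 0.13095
n_f = 1/0.13095 = 7.636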